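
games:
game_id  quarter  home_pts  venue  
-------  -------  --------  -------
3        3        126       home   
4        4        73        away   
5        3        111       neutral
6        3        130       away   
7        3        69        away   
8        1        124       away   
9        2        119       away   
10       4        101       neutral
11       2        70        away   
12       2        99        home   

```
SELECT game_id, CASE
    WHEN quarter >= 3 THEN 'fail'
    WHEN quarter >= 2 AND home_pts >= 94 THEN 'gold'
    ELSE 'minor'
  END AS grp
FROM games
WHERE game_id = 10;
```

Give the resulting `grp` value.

game_id = 10: quarter=4, home_pts=101, venue=neutral.
quarter >= 3 → true → fail

fail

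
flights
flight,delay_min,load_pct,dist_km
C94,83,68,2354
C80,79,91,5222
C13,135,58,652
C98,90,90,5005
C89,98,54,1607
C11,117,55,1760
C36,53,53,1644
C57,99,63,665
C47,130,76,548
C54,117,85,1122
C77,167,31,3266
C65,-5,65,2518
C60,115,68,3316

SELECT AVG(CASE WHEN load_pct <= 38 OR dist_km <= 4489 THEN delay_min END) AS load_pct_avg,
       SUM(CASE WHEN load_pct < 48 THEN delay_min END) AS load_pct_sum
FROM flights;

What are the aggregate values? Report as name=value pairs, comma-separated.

[load_pct_avg: load_pct <= 38 OR dist_km <= 4489]
flight=C94: ✓ → 83
flight=C80: ✗
flight=C13: ✓ → 135
flight=C98: ✗
flight=C89: ✓ → 98
flight=C11: ✓ → 117
flight=C36: ✓ → 53
flight=C57: ✓ → 99
flight=C47: ✓ → 130
flight=C54: ✓ → 117
flight=C77: ✓ → 167
flight=C65: ✓ → -5
flight=C60: ✓ → 115
load_pct_avg = (83 + 135 + 98 + 117 + 53 + 99 + 130 + 117 + 167 + -5 + 115) / 11 = 100.8181818182
—
[load_pct_sum: load_pct < 48]
flight=C94: ✗
flight=C80: ✗
flight=C13: ✗
flight=C98: ✗
flight=C89: ✗
flight=C11: ✗
flight=C36: ✗
flight=C57: ✗
flight=C47: ✗
flight=C54: ✗
flight=C77: ✓ → 167
flight=C65: ✗
flight=C60: ✗
load_pct_sum = 167

load_pct_avg=100.8181818182, load_pct_sum=167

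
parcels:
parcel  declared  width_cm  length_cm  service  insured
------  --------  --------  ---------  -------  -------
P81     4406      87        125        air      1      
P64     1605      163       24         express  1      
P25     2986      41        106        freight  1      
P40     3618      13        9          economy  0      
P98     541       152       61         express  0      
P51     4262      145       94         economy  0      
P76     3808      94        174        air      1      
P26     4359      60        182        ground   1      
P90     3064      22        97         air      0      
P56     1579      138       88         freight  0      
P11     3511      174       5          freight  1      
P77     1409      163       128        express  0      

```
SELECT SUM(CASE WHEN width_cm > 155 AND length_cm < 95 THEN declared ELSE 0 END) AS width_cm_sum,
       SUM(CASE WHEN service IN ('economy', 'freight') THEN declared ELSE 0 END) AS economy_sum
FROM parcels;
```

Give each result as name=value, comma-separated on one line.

width_cm_sum=5116, economy_sum=15956

[width_cm_sum: width_cm > 155 AND length_cm < 95]
parcel=P81: ✗
parcel=P64: ✓ → 1605
parcel=P25: ✗
parcel=P40: ✗
parcel=P98: ✗
parcel=P51: ✗
parcel=P76: ✗
parcel=P26: ✗
parcel=P90: ✗
parcel=P56: ✗
parcel=P11: ✓ → 3511
parcel=P77: ✗
width_cm_sum = 1605 + 3511 = 5116
—
[economy_sum: service IN ('economy', 'freight')]
parcel=P81: ✗
parcel=P64: ✗
parcel=P25: ✓ → 2986
parcel=P40: ✓ → 3618
parcel=P98: ✗
parcel=P51: ✓ → 4262
parcel=P76: ✗
parcel=P26: ✗
parcel=P90: ✗
parcel=P56: ✓ → 1579
parcel=P11: ✓ → 3511
parcel=P77: ✗
economy_sum = 2986 + 3618 + 4262 + 1579 + 3511 = 15956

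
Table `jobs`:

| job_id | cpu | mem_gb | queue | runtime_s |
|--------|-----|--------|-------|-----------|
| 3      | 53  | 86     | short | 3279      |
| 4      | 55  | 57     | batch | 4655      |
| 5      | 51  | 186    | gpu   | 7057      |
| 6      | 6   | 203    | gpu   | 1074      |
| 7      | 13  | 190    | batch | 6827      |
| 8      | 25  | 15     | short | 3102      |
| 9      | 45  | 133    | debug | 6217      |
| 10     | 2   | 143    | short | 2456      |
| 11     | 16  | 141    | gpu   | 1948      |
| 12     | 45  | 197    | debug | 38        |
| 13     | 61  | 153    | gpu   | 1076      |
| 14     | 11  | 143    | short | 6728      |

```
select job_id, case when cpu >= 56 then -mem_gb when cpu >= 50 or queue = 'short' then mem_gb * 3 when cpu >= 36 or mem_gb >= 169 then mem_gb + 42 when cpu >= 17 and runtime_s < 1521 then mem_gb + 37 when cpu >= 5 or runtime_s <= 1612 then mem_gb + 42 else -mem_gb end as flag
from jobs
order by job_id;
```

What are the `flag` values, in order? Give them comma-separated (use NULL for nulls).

job_id=3: cpu >= 50 or queue = 'short' → 258
job_id=4: cpu >= 50 or queue = 'short' → 171
job_id=5: cpu >= 50 or queue = 'short' → 558
job_id=6: cpu >= 36 or mem_gb >= 169 → 245
job_id=7: cpu >= 36 or mem_gb >= 169 → 232
job_id=8: cpu >= 50 or queue = 'short' → 45
job_id=9: cpu >= 36 or mem_gb >= 169 → 175
job_id=10: cpu >= 50 or queue = 'short' → 429
job_id=11: cpu >= 5 or runtime_s <= 1612 → 183
job_id=12: cpu >= 36 or mem_gb >= 169 → 239
job_id=13: cpu >= 56 → -153
job_id=14: cpu >= 50 or queue = 'short' → 429

258, 171, 558, 245, 232, 45, 175, 429, 183, 239, -153, 429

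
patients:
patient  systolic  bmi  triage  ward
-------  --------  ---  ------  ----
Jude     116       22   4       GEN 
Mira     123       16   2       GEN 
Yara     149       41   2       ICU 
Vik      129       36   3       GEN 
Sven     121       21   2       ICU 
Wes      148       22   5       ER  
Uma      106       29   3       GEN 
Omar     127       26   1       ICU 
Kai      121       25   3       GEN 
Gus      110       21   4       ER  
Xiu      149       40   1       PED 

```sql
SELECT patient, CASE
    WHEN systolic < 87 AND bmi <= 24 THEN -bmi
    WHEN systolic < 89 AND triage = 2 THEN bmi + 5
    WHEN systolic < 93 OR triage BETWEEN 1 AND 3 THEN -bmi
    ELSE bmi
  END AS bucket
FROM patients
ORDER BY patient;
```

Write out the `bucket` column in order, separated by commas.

21, 22, -25, -16, -26, -21, -29, -36, 22, -40, -41

patient=Gus: ELSE → 21
patient=Jude: ELSE → 22
patient=Kai: systolic < 93 OR triage BETWEEN 1 AND 3 → -25
patient=Mira: systolic < 93 OR triage BETWEEN 1 AND 3 → -16
patient=Omar: systolic < 93 OR triage BETWEEN 1 AND 3 → -26
patient=Sven: systolic < 93 OR triage BETWEEN 1 AND 3 → -21
patient=Uma: systolic < 93 OR triage BETWEEN 1 AND 3 → -29
patient=Vik: systolic < 93 OR triage BETWEEN 1 AND 3 → -36
patient=Wes: ELSE → 22
patient=Xiu: systolic < 93 OR triage BETWEEN 1 AND 3 → -40
patient=Yara: systolic < 93 OR triage BETWEEN 1 AND 3 → -41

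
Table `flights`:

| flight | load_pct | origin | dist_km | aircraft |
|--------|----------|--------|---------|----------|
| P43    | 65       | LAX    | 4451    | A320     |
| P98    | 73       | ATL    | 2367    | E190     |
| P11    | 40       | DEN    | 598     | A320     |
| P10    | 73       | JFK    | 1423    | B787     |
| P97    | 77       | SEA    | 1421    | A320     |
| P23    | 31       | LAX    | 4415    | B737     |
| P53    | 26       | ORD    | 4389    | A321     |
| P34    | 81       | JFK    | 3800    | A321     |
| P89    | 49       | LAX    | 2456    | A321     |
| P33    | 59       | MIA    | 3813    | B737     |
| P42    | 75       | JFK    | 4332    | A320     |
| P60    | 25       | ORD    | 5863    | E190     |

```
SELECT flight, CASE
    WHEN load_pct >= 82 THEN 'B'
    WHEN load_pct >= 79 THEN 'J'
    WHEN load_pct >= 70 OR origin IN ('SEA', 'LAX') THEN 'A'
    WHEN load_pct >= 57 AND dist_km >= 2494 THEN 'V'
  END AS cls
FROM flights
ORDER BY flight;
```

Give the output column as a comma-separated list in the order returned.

flight=P10: load_pct >= 70 OR origin IN ('SEA', 'LAX') → A
flight=P11: (no match → NULL) → NULL
flight=P23: load_pct >= 70 OR origin IN ('SEA', 'LAX') → A
flight=P33: load_pct >= 57 AND dist_km >= 2494 → V
flight=P34: load_pct >= 79 → J
flight=P42: load_pct >= 70 OR origin IN ('SEA', 'LAX') → A
flight=P43: load_pct >= 70 OR origin IN ('SEA', 'LAX') → A
flight=P53: (no match → NULL) → NULL
flight=P60: (no match → NULL) → NULL
flight=P89: load_pct >= 70 OR origin IN ('SEA', 'LAX') → A
flight=P97: load_pct >= 70 OR origin IN ('SEA', 'LAX') → A
flight=P98: load_pct >= 70 OR origin IN ('SEA', 'LAX') → A

A, NULL, A, V, J, A, A, NULL, NULL, A, A, A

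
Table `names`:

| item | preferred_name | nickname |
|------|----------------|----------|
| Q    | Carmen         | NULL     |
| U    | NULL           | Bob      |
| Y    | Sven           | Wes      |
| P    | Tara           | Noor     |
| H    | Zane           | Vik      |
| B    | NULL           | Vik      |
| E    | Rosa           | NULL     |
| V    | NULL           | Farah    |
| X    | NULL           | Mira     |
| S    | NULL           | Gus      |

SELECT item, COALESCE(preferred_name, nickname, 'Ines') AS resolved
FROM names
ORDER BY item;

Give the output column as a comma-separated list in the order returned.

item=B: preferred_name=NULL, nickname=Vik → Vik
item=E: preferred_name=Rosa → Rosa
item=H: preferred_name=Zane → Zane
item=P: preferred_name=Tara → Tara
item=Q: preferred_name=Carmen → Carmen
item=S: preferred_name=NULL, nickname=Gus → Gus
item=U: preferred_name=NULL, nickname=Bob → Bob
item=V: preferred_name=NULL, nickname=Farah → Farah
item=X: preferred_name=NULL, nickname=Mira → Mira
item=Y: preferred_name=Sven → Sven

Vik, Rosa, Zane, Tara, Carmen, Gus, Bob, Farah, Mira, Sven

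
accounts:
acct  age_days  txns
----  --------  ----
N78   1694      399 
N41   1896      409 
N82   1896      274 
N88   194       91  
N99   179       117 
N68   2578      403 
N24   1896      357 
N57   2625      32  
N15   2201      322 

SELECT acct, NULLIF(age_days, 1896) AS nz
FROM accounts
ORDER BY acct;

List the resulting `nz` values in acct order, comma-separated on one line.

acct=N15: age_days=2201 vs 1896: differ → 2201
acct=N24: age_days=1896 vs 1896: equal → NULL
acct=N41: age_days=1896 vs 1896: equal → NULL
acct=N57: age_days=2625 vs 1896: differ → 2625
acct=N68: age_days=2578 vs 1896: differ → 2578
acct=N78: age_days=1694 vs 1896: differ → 1694
acct=N82: age_days=1896 vs 1896: equal → NULL
acct=N88: age_days=194 vs 1896: differ → 194
acct=N99: age_days=179 vs 1896: differ → 179

2201, NULL, NULL, 2625, 2578, 1694, NULL, 194, 179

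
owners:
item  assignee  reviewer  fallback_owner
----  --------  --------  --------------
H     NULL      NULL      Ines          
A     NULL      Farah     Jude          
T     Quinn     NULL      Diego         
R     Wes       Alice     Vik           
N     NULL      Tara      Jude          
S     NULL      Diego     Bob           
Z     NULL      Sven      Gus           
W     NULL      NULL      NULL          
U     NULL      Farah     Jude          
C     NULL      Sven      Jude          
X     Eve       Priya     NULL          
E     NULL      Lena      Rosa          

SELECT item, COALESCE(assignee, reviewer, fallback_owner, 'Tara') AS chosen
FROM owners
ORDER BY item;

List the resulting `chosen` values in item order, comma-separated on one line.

Farah, Sven, Lena, Ines, Tara, Wes, Diego, Quinn, Farah, Tara, Eve, Sven

item=A: assignee=NULL, reviewer=Farah → Farah
item=C: assignee=NULL, reviewer=Sven → Sven
item=E: assignee=NULL, reviewer=Lena → Lena
item=H: assignee=NULL, reviewer=NULL, fallback_owner=Ines → Ines
item=N: assignee=NULL, reviewer=Tara → Tara
item=R: assignee=Wes → Wes
item=S: assignee=NULL, reviewer=Diego → Diego
item=T: assignee=Quinn → Quinn
item=U: assignee=NULL, reviewer=Farah → Farah
item=W: assignee=NULL, reviewer=NULL, fallback_owner=NULL, → literal Tara → Tara
item=X: assignee=Eve → Eve
item=Z: assignee=NULL, reviewer=Sven → Sven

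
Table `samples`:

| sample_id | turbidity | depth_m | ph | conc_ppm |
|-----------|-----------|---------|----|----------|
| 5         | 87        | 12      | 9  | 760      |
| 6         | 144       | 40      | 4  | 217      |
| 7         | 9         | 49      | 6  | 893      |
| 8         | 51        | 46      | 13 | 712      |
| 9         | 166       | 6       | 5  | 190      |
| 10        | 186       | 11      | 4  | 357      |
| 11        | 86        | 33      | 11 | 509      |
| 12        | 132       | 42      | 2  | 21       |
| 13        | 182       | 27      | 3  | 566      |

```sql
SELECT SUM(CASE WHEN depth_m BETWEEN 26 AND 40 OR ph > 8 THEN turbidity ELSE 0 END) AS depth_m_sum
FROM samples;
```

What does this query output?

550

sample_id=5: ✓ → 87
sample_id=6: ✓ → 144
sample_id=7: ✗
sample_id=8: ✓ → 51
sample_id=9: ✗
sample_id=10: ✗
sample_id=11: ✓ → 86
sample_id=12: ✗
sample_id=13: ✓ → 182
depth_m_sum = 87 + 144 + 51 + 86 + 182 = 550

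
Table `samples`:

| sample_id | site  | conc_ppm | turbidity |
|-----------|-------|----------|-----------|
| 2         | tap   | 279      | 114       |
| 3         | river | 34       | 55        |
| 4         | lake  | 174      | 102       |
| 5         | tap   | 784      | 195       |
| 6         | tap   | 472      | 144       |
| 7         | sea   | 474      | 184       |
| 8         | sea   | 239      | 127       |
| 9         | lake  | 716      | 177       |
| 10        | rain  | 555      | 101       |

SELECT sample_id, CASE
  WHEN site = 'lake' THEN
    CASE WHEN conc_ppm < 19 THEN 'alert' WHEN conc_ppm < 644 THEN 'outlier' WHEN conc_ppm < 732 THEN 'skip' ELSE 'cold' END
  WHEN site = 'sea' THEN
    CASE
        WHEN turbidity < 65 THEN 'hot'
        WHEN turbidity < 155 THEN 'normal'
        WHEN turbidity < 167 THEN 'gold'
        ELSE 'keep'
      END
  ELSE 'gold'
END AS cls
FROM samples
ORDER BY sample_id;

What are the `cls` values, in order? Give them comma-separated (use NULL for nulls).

sample_id=2: site='tap' → outer ELSE → gold
sample_id=3: site='river' → outer ELSE → gold
sample_id=4: site='lake' → inner[conc_ppm < 644] → outlier
sample_id=5: site='tap' → outer ELSE → gold
sample_id=6: site='tap' → outer ELSE → gold
sample_id=7: site='sea' → inner[ELSE] → keep
sample_id=8: site='sea' → inner[turbidity < 155] → normal
sample_id=9: site='lake' → inner[conc_ppm < 732] → skip
sample_id=10: site='rain' → outer ELSE → gold

gold, gold, outlier, gold, gold, keep, normal, skip, gold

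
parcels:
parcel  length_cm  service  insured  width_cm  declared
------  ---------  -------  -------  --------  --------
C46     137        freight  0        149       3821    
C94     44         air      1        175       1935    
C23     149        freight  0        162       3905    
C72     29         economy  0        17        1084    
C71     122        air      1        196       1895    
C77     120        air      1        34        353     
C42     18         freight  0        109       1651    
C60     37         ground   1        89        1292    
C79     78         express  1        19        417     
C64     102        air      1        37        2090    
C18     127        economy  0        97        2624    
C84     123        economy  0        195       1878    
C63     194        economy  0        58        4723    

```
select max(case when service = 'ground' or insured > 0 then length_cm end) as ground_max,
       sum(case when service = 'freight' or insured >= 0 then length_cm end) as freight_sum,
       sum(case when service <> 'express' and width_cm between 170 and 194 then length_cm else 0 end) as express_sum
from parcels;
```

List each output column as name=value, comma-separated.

[ground_max: service = 'ground' or insured > 0]
parcel=C46: ✗
parcel=C94: ✓ → 44
parcel=C23: ✗
parcel=C72: ✗
parcel=C71: ✓ → 122
parcel=C77: ✓ → 120
parcel=C42: ✗
parcel=C60: ✓ → 37
parcel=C79: ✓ → 78
parcel=C64: ✓ → 102
parcel=C18: ✗
parcel=C84: ✗
parcel=C63: ✗
ground_max = MAX(44, 122, 120, 37, 78, 102) = 122
—
[freight_sum: service = 'freight' or insured >= 0]
parcel=C46: ✓ → 137
parcel=C94: ✓ → 44
parcel=C23: ✓ → 149
parcel=C72: ✓ → 29
parcel=C71: ✓ → 122
parcel=C77: ✓ → 120
parcel=C42: ✓ → 18
parcel=C60: ✓ → 37
parcel=C79: ✓ → 78
parcel=C64: ✓ → 102
parcel=C18: ✓ → 127
parcel=C84: ✓ → 123
parcel=C63: ✓ → 194
freight_sum = 137 + 44 + 149 + 29 + 122 + 120 + 18 + 37 + 78 + 102 + 127 + 123 + 194 = 1280
—
[express_sum: service <> 'express' and width_cm between 170 and 194]
parcel=C46: ✗
parcel=C94: ✓ → 44
parcel=C23: ✗
parcel=C72: ✗
parcel=C71: ✗
parcel=C77: ✗
parcel=C42: ✗
parcel=C60: ✗
parcel=C79: ✗
parcel=C64: ✗
parcel=C18: ✗
parcel=C84: ✗
parcel=C63: ✗
express_sum = 44

ground_max=122, freight_sum=1280, express_sum=44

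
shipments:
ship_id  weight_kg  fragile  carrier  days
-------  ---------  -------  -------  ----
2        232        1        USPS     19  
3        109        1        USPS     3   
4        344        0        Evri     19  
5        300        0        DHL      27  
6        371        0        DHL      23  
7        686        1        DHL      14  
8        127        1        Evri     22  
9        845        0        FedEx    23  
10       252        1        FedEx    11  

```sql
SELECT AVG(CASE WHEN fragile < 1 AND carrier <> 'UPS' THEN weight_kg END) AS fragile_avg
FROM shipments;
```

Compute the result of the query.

465

ship_id=2: ✗
ship_id=3: ✗
ship_id=4: ✓ → 344
ship_id=5: ✓ → 300
ship_id=6: ✓ → 371
ship_id=7: ✗
ship_id=8: ✗
ship_id=9: ✓ → 845
ship_id=10: ✗
fragile_avg = (344 + 300 + 371 + 845) / 4 = 465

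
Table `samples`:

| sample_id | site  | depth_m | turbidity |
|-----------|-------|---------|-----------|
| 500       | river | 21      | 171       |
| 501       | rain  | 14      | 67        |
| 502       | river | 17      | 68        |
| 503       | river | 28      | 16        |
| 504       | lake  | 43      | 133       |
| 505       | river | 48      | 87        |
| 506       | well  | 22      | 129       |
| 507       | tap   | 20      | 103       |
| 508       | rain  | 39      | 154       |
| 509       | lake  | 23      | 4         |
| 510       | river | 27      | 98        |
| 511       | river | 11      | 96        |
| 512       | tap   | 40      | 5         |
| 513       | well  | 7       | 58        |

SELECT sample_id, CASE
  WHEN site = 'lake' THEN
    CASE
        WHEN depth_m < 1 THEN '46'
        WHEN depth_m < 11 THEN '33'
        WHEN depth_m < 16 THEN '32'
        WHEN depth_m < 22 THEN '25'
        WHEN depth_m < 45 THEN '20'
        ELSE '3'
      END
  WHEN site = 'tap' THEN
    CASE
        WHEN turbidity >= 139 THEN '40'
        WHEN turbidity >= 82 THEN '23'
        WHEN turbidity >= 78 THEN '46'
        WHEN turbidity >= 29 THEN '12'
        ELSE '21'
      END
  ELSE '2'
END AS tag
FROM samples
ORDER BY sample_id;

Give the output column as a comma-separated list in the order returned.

2, 2, 2, 2, 20, 2, 2, 23, 2, 20, 2, 2, 21, 2

sample_id=500: site='river' → outer ELSE → 2
sample_id=501: site='rain' → outer ELSE → 2
sample_id=502: site='river' → outer ELSE → 2
sample_id=503: site='river' → outer ELSE → 2
sample_id=504: site='lake' → inner[depth_m < 45] → 20
sample_id=505: site='river' → outer ELSE → 2
sample_id=506: site='well' → outer ELSE → 2
sample_id=507: site='tap' → inner[turbidity >= 82] → 23
sample_id=508: site='rain' → outer ELSE → 2
sample_id=509: site='lake' → inner[depth_m < 45] → 20
sample_id=510: site='river' → outer ELSE → 2
sample_id=511: site='river' → outer ELSE → 2
sample_id=512: site='tap' → inner[ELSE] → 21
sample_id=513: site='well' → outer ELSE → 2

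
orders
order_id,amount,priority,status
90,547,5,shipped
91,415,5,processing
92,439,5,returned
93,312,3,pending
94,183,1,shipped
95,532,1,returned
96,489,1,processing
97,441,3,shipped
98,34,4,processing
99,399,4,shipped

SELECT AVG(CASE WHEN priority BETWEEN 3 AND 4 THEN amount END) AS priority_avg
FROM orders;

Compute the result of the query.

order_id=90: ✗
order_id=91: ✗
order_id=92: ✗
order_id=93: ✓ → 312
order_id=94: ✗
order_id=95: ✗
order_id=96: ✗
order_id=97: ✓ → 441
order_id=98: ✓ → 34
order_id=99: ✓ → 399
priority_avg = (312 + 441 + 34 + 399) / 4 = 296.5

296.5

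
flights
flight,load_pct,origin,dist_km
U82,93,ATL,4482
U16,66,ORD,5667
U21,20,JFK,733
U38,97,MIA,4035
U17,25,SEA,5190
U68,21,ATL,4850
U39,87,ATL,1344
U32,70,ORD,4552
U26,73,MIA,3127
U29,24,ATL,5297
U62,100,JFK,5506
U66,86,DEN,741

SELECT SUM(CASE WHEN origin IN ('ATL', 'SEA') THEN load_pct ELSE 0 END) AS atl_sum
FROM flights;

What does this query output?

250

flight=U82: ✓ → 93
flight=U16: ✗
flight=U21: ✗
flight=U38: ✗
flight=U17: ✓ → 25
flight=U68: ✓ → 21
flight=U39: ✓ → 87
flight=U32: ✗
flight=U26: ✗
flight=U29: ✓ → 24
flight=U62: ✗
flight=U66: ✗
atl_sum = 93 + 25 + 21 + 87 + 24 = 250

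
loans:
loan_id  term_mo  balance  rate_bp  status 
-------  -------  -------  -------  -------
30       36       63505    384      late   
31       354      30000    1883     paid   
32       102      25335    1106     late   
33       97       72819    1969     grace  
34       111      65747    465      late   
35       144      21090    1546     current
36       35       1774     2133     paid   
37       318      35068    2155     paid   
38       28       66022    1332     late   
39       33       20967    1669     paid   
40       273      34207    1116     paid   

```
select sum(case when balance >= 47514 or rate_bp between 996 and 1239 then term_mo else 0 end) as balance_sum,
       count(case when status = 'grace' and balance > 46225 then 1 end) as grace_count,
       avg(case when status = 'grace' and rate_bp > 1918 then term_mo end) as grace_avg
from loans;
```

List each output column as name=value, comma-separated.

balance_sum=647, grace_count=1, grace_avg=97

[balance_sum: balance >= 47514 or rate_bp between 996 and 1239]
loan_id=30: ✓ → 36
loan_id=31: ✗
loan_id=32: ✓ → 102
loan_id=33: ✓ → 97
loan_id=34: ✓ → 111
loan_id=35: ✗
loan_id=36: ✗
loan_id=37: ✗
loan_id=38: ✓ → 28
loan_id=39: ✗
loan_id=40: ✓ → 273
balance_sum = 36 + 102 + 97 + 111 + 28 + 273 = 647
—
[grace_count: status = 'grace' and balance > 46225]
loan_id=30: ✗
loan_id=31: ✗
loan_id=32: ✗
loan_id=33: ✓ → 1
loan_id=34: ✗
loan_id=35: ✗
loan_id=36: ✗
loan_id=37: ✗
loan_id=38: ✗
loan_id=39: ✗
loan_id=40: ✗
grace_count = COUNT(1) = 1
—
[grace_avg: status = 'grace' and rate_bp > 1918]
loan_id=30: ✗
loan_id=31: ✗
loan_id=32: ✗
loan_id=33: ✓ → 97
loan_id=34: ✗
loan_id=35: ✗
loan_id=36: ✗
loan_id=37: ✗
loan_id=38: ✗
loan_id=39: ✗
loan_id=40: ✗
grace_avg = 97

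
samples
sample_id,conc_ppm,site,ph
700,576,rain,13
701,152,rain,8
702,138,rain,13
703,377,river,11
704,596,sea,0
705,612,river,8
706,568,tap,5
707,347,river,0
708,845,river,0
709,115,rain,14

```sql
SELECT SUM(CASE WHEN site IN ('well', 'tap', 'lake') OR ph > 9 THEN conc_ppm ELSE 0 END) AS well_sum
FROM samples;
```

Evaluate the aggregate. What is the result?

1774

sample_id=700: ✓ → 576
sample_id=701: ✗
sample_id=702: ✓ → 138
sample_id=703: ✓ → 377
sample_id=704: ✗
sample_id=705: ✗
sample_id=706: ✓ → 568
sample_id=707: ✗
sample_id=708: ✗
sample_id=709: ✓ → 115
well_sum = 576 + 138 + 377 + 568 + 115 = 1774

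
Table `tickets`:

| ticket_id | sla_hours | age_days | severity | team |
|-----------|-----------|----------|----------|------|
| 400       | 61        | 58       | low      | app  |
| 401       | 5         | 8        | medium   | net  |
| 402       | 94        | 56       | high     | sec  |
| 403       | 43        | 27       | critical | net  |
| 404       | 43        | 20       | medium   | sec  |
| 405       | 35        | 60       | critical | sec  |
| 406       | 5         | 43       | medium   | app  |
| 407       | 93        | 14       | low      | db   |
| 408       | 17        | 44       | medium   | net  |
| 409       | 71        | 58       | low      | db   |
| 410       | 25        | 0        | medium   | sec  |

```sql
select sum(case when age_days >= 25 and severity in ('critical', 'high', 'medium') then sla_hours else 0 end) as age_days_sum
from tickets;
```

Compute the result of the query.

ticket_id=400: ✗
ticket_id=401: ✗
ticket_id=402: ✓ → 94
ticket_id=403: ✓ → 43
ticket_id=404: ✗
ticket_id=405: ✓ → 35
ticket_id=406: ✓ → 5
ticket_id=407: ✗
ticket_id=408: ✓ → 17
ticket_id=409: ✗
ticket_id=410: ✗
age_days_sum = 94 + 43 + 35 + 5 + 17 = 194

194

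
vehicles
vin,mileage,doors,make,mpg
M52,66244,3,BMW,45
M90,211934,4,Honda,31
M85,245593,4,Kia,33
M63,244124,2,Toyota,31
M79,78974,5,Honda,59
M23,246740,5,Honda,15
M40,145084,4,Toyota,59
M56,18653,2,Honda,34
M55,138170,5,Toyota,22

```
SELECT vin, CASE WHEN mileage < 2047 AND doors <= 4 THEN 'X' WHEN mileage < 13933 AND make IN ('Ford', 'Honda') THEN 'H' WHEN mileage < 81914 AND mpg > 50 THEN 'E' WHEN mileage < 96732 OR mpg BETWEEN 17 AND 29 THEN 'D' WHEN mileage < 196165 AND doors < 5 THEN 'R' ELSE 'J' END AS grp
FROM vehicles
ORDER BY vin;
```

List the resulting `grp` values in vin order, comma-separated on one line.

J, R, D, D, D, J, E, J, J

vin=M23: ELSE → J
vin=M40: mileage < 196165 AND doors < 5 → R
vin=M52: mileage < 96732 OR mpg BETWEEN 17 AND 29 → D
vin=M55: mileage < 96732 OR mpg BETWEEN 17 AND 29 → D
vin=M56: mileage < 96732 OR mpg BETWEEN 17 AND 29 → D
vin=M63: ELSE → J
vin=M79: mileage < 81914 AND mpg > 50 → E
vin=M85: ELSE → J
vin=M90: ELSE → J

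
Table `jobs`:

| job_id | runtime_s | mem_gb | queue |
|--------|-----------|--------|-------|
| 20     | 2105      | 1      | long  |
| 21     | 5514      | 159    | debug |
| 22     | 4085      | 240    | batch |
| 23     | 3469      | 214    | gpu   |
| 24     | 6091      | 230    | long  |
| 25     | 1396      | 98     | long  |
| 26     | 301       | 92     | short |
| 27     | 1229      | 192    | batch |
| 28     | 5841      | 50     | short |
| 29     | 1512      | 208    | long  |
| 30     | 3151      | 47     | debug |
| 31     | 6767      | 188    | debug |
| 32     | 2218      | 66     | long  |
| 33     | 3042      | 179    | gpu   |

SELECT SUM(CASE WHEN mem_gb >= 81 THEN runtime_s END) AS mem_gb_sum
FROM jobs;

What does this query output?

job_id=20: ✗
job_id=21: ✓ → 5514
job_id=22: ✓ → 4085
job_id=23: ✓ → 3469
job_id=24: ✓ → 6091
job_id=25: ✓ → 1396
job_id=26: ✓ → 301
job_id=27: ✓ → 1229
job_id=28: ✗
job_id=29: ✓ → 1512
job_id=30: ✗
job_id=31: ✓ → 6767
job_id=32: ✗
job_id=33: ✓ → 3042
mem_gb_sum = 5514 + 4085 + 3469 + 6091 + 1396 + 301 + 1229 + 1512 + 6767 + 3042 = 33406

33406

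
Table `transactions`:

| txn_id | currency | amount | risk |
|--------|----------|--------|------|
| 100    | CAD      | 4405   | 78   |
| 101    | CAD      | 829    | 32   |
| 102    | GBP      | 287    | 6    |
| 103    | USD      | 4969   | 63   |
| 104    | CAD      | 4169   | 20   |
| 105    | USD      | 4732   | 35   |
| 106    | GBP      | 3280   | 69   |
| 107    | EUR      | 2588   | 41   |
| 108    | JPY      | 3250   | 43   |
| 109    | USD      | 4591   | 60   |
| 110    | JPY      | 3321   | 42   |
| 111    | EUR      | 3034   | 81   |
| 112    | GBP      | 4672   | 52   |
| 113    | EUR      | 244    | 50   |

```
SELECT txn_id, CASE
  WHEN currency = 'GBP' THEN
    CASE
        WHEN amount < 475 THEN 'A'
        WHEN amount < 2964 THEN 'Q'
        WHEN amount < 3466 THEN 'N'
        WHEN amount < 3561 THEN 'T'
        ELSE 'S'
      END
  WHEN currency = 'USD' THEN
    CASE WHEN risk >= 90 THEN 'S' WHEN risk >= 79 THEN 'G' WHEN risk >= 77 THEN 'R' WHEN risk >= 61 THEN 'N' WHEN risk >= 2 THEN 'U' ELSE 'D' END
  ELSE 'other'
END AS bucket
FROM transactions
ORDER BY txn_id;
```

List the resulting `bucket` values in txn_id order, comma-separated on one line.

other, other, A, N, other, U, N, other, other, U, other, other, S, other

txn_id=100: currency='CAD' → outer ELSE → other
txn_id=101: currency='CAD' → outer ELSE → other
txn_id=102: currency='GBP' → inner[amount < 475] → A
txn_id=103: currency='USD' → inner[risk >= 61] → N
txn_id=104: currency='CAD' → outer ELSE → other
txn_id=105: currency='USD' → inner[risk >= 2] → U
txn_id=106: currency='GBP' → inner[amount < 3466] → N
txn_id=107: currency='EUR' → outer ELSE → other
txn_id=108: currency='JPY' → outer ELSE → other
txn_id=109: currency='USD' → inner[risk >= 2] → U
txn_id=110: currency='JPY' → outer ELSE → other
txn_id=111: currency='EUR' → outer ELSE → other
txn_id=112: currency='GBP' → inner[ELSE] → S
txn_id=113: currency='EUR' → outer ELSE → other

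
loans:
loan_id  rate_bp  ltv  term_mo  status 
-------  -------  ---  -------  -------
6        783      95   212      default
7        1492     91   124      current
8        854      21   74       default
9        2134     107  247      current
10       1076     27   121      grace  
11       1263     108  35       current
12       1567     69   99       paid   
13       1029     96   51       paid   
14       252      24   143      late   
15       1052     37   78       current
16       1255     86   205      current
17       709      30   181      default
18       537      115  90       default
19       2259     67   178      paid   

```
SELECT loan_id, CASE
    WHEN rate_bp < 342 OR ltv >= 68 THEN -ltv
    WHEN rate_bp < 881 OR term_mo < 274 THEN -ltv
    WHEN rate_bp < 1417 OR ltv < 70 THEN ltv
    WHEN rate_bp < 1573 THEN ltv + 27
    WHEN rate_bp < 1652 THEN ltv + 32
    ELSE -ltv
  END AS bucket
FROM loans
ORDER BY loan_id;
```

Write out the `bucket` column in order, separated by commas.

loan_id=6: rate_bp < 342 OR ltv >= 68 → -95
loan_id=7: rate_bp < 342 OR ltv >= 68 → -91
loan_id=8: rate_bp < 881 OR term_mo < 274 → -21
loan_id=9: rate_bp < 342 OR ltv >= 68 → -107
loan_id=10: rate_bp < 881 OR term_mo < 274 → -27
loan_id=11: rate_bp < 342 OR ltv >= 68 → -108
loan_id=12: rate_bp < 342 OR ltv >= 68 → -69
loan_id=13: rate_bp < 342 OR ltv >= 68 → -96
loan_id=14: rate_bp < 342 OR ltv >= 68 → -24
loan_id=15: rate_bp < 881 OR term_mo < 274 → -37
loan_id=16: rate_bp < 342 OR ltv >= 68 → -86
loan_id=17: rate_bp < 881 OR term_mo < 274 → -30
loan_id=18: rate_bp < 342 OR ltv >= 68 → -115
loan_id=19: rate_bp < 881 OR term_mo < 274 → -67

-95, -91, -21, -107, -27, -108, -69, -96, -24, -37, -86, -30, -115, -67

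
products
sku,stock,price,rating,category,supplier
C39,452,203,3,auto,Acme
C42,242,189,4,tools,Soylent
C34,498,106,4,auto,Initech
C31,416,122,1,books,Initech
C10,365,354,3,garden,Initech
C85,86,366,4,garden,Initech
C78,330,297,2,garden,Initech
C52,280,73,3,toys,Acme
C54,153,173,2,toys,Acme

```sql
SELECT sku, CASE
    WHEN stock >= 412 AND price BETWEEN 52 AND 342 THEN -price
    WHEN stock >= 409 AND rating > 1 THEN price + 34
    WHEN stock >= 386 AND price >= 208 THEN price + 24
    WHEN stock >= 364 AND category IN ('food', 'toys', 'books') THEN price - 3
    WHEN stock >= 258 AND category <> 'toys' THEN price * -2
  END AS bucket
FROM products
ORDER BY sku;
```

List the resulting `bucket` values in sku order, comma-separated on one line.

sku=C10: stock >= 258 AND category <> 'toys' → -708
sku=C31: stock >= 412 AND price BETWEEN 52 AND 342 → -122
sku=C34: stock >= 412 AND price BETWEEN 52 AND 342 → -106
sku=C39: stock >= 412 AND price BETWEEN 52 AND 342 → -203
sku=C42: (no match → NULL) → NULL
sku=C52: (no match → NULL) → NULL
sku=C54: (no match → NULL) → NULL
sku=C78: stock >= 258 AND category <> 'toys' → -594
sku=C85: (no match → NULL) → NULL

-708, -122, -106, -203, NULL, NULL, NULL, -594, NULL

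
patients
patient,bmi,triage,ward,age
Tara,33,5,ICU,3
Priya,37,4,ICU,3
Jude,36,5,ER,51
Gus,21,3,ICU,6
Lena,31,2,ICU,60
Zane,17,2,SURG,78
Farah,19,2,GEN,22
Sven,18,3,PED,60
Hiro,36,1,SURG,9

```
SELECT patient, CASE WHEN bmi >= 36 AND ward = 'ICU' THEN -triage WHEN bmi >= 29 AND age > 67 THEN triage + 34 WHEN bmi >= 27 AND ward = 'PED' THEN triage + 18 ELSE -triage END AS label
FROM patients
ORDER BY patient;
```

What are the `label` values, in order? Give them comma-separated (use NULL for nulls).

-2, -3, -1, -5, -2, -4, -3, -5, -2

patient=Farah: ELSE → -2
patient=Gus: ELSE → -3
patient=Hiro: ELSE → -1
patient=Jude: ELSE → -5
patient=Lena: ELSE → -2
patient=Priya: bmi >= 36 AND ward = 'ICU' → -4
patient=Sven: ELSE → -3
patient=Tara: ELSE → -5
patient=Zane: ELSE → -2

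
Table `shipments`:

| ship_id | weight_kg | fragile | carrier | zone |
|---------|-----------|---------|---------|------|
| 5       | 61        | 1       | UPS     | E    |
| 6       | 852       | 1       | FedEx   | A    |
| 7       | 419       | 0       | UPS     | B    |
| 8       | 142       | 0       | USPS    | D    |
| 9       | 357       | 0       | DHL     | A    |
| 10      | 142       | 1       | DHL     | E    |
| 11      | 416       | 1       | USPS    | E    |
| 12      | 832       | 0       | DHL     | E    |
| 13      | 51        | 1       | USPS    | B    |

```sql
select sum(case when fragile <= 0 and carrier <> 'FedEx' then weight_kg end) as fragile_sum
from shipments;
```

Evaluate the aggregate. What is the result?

ship_id=5: ✗
ship_id=6: ✗
ship_id=7: ✓ → 419
ship_id=8: ✓ → 142
ship_id=9: ✓ → 357
ship_id=10: ✗
ship_id=11: ✗
ship_id=12: ✓ → 832
ship_id=13: ✗
fragile_sum = 419 + 142 + 357 + 832 = 1750

1750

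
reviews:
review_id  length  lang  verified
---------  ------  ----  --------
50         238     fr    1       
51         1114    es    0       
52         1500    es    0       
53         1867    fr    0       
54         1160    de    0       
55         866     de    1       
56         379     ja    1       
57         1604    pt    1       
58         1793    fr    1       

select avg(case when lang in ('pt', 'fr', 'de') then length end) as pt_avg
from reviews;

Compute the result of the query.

1254.6666666667

review_id=50: ✓ → 238
review_id=51: ✗
review_id=52: ✗
review_id=53: ✓ → 1867
review_id=54: ✓ → 1160
review_id=55: ✓ → 866
review_id=56: ✗
review_id=57: ✓ → 1604
review_id=58: ✓ → 1793
pt_avg = (238 + 1867 + 1160 + 866 + 1604 + 1793) / 6 = 1254.6666666667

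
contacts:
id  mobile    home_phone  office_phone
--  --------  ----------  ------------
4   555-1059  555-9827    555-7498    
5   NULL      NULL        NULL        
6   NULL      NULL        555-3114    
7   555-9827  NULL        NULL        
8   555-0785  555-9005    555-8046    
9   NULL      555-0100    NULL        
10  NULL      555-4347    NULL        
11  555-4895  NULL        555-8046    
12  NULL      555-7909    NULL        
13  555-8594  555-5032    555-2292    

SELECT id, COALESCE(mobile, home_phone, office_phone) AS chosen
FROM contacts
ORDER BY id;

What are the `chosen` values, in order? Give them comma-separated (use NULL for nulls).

id=4: mobile=555-1059 → 555-1059
id=5: mobile=NULL, home_phone=NULL, office_phone=NULL (all NULL) → NULL
id=6: mobile=NULL, home_phone=NULL, office_phone=555-3114 → 555-3114
id=7: mobile=555-9827 → 555-9827
id=8: mobile=555-0785 → 555-0785
id=9: mobile=NULL, home_phone=555-0100 → 555-0100
id=10: mobile=NULL, home_phone=555-4347 → 555-4347
id=11: mobile=555-4895 → 555-4895
id=12: mobile=NULL, home_phone=555-7909 → 555-7909
id=13: mobile=555-8594 → 555-8594

555-1059, NULL, 555-3114, 555-9827, 555-0785, 555-0100, 555-4347, 555-4895, 555-7909, 555-8594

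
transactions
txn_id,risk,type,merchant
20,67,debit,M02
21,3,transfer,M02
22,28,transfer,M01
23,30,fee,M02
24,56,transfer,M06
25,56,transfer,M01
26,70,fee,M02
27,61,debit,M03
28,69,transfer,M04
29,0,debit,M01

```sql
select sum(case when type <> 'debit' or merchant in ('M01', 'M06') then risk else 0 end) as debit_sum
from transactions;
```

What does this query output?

txn_id=20: ✗
txn_id=21: ✓ → 3
txn_id=22: ✓ → 28
txn_id=23: ✓ → 30
txn_id=24: ✓ → 56
txn_id=25: ✓ → 56
txn_id=26: ✓ → 70
txn_id=27: ✗
txn_id=28: ✓ → 69
txn_id=29: ✓ → 0
debit_sum = 3 + 28 + 30 + 56 + 56 + 70 + 69 = 312

312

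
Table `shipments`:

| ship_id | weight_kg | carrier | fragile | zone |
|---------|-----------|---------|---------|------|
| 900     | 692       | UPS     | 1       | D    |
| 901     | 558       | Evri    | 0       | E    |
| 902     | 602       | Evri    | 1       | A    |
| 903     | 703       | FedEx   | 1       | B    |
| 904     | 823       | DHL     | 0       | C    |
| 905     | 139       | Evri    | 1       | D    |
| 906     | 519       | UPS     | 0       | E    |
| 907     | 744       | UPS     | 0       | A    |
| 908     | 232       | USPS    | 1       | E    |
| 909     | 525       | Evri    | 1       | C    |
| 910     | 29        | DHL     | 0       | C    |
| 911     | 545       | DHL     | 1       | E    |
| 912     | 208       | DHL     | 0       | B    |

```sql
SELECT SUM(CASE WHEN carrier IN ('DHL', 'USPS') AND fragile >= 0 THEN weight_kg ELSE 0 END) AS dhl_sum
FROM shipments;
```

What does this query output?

1837

ship_id=900: ✗
ship_id=901: ✗
ship_id=902: ✗
ship_id=903: ✗
ship_id=904: ✓ → 823
ship_id=905: ✗
ship_id=906: ✗
ship_id=907: ✗
ship_id=908: ✓ → 232
ship_id=909: ✗
ship_id=910: ✓ → 29
ship_id=911: ✓ → 545
ship_id=912: ✓ → 208
dhl_sum = 823 + 232 + 29 + 545 + 208 = 1837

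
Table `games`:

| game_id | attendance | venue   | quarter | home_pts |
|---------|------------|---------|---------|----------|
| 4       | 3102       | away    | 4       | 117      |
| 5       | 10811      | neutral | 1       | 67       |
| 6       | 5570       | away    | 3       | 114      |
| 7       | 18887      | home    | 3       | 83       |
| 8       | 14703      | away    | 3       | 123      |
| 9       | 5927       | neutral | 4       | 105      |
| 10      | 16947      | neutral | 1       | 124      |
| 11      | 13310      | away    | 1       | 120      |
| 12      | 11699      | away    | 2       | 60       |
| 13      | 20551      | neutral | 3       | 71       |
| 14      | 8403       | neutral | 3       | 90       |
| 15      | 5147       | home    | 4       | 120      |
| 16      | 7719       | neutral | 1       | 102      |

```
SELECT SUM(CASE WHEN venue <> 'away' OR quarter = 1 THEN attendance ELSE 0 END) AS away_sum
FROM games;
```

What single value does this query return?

game_id=4: ✗
game_id=5: ✓ → 10811
game_id=6: ✗
game_id=7: ✓ → 18887
game_id=8: ✗
game_id=9: ✓ → 5927
game_id=10: ✓ → 16947
game_id=11: ✓ → 13310
game_id=12: ✗
game_id=13: ✓ → 20551
game_id=14: ✓ → 8403
game_id=15: ✓ → 5147
game_id=16: ✓ → 7719
away_sum = 10811 + 18887 + 5927 + 16947 + 13310 + 20551 + 8403 + 5147 + 7719 = 107702

107702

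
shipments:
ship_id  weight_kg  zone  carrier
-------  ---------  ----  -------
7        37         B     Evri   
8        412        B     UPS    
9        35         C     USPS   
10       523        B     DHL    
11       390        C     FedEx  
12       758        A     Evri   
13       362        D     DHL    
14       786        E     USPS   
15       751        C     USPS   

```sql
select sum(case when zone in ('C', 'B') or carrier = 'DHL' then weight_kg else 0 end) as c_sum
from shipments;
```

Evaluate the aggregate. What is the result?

ship_id=7: ✓ → 37
ship_id=8: ✓ → 412
ship_id=9: ✓ → 35
ship_id=10: ✓ → 523
ship_id=11: ✓ → 390
ship_id=12: ✗
ship_id=13: ✓ → 362
ship_id=14: ✗
ship_id=15: ✓ → 751
c_sum = 37 + 412 + 35 + 523 + 390 + 362 + 751 = 2510

2510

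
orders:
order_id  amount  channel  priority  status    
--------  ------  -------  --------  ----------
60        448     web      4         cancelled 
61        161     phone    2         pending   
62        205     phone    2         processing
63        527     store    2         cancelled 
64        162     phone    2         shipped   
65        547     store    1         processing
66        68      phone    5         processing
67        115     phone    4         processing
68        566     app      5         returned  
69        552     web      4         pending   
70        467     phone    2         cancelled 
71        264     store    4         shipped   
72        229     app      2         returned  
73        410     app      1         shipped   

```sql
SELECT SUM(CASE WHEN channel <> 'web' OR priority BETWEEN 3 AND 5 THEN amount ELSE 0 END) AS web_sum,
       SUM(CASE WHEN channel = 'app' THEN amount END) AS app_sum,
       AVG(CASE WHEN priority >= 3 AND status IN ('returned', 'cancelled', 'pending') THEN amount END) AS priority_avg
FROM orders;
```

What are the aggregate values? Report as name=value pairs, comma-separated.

[web_sum: channel <> 'web' OR priority BETWEEN 3 AND 5]
order_id=60: ✓ → 448
order_id=61: ✓ → 161
order_id=62: ✓ → 205
order_id=63: ✓ → 527
order_id=64: ✓ → 162
order_id=65: ✓ → 547
order_id=66: ✓ → 68
order_id=67: ✓ → 115
order_id=68: ✓ → 566
order_id=69: ✓ → 552
order_id=70: ✓ → 467
order_id=71: ✓ → 264
order_id=72: ✓ → 229
order_id=73: ✓ → 410
web_sum = 448 + 161 + 205 + 527 + 162 + 547 + 68 + 115 + 566 + 552 + 467 + 264 + 229 + 410 = 4721
—
[app_sum: channel = 'app']
order_id=60: ✗
order_id=61: ✗
order_id=62: ✗
order_id=63: ✗
order_id=64: ✗
order_id=65: ✗
order_id=66: ✗
order_id=67: ✗
order_id=68: ✓ → 566
order_id=69: ✗
order_id=70: ✗
order_id=71: ✗
order_id=72: ✓ → 229
order_id=73: ✓ → 410
app_sum = 566 + 229 + 410 = 1205
—
[priority_avg: priority >= 3 AND status IN ('returned', 'cancelled', 'pending')]
order_id=60: ✓ → 448
order_id=61: ✗
order_id=62: ✗
order_id=63: ✗
order_id=64: ✗
order_id=65: ✗
order_id=66: ✗
order_id=67: ✗
order_id=68: ✓ → 566
order_id=69: ✓ → 552
order_id=70: ✗
order_id=71: ✗
order_id=72: ✗
order_id=73: ✗
priority_avg = (448 + 566 + 552) / 3 = 522

web_sum=4721, app_sum=1205, priority_avg=522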